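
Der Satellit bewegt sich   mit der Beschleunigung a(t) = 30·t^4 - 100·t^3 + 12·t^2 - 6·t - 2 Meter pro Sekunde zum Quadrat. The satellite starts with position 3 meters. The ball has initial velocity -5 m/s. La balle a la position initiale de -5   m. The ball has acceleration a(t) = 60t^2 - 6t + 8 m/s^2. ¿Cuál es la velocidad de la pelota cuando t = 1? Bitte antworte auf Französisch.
Pour résoudre ceci, nous devons prendre 1 intégrale de notre équation de l'accélération a(t) = 60·t^2 - 6·t + 8. La primitive de l'accélération est la vitesse. En utilisant v(0) = -5, nous obtenons v(t) = 20·t^3 - 3·t^2 + 8·t - 5. De l'équation de la vitesse v(t) = 20·t^3 - 3·t^2 + 8·t - 5, nous substituons t = 1 pour obtenir v = 20.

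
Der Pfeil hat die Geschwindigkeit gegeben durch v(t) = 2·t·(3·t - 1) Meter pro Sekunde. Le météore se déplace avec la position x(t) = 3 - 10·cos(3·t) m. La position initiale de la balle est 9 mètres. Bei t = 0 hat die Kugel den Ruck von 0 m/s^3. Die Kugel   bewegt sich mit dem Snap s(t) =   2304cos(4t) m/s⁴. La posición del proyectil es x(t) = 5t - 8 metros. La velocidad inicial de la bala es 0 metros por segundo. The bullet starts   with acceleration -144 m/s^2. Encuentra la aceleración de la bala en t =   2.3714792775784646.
Necesitamos integrar nuestra ecuación del snap s(t) = 2304·cos(4·t) 2 veces. Tomando ∫s(t)dt y aplicando j(0) = 0, encontramos j(t) = 576·sin(4·t). Tomando ∫j(t)dt y aplicando a(0) = -144, encontramos a(t) = -144·cos(4·t). Usando a(t) = -144·cos(4·t) y sustituyendo t = 2.3714792775784646, encontramos a = 143.730948141516.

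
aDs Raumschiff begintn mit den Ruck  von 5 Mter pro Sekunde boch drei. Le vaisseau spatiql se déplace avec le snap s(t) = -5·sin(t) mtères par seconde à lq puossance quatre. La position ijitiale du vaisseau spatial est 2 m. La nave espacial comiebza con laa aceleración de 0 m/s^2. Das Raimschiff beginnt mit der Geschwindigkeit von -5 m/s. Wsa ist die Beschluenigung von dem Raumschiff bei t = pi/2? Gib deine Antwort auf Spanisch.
Necesitamos integrar nuestra ecuación del snap s(t) = -5·sin(t) 2 veces. Tomando ∫s(t)dt y aplicando j(0) = 5, encontramos j(t) = 5·cos(t). Integrando la sacudida y usando la condición inicial a(0) = 0, obtenemos a(t) = 5·sin(t). Usando a(t) = 5·sin(t) y sustituyendo t = pi/2, encontramos a = 5.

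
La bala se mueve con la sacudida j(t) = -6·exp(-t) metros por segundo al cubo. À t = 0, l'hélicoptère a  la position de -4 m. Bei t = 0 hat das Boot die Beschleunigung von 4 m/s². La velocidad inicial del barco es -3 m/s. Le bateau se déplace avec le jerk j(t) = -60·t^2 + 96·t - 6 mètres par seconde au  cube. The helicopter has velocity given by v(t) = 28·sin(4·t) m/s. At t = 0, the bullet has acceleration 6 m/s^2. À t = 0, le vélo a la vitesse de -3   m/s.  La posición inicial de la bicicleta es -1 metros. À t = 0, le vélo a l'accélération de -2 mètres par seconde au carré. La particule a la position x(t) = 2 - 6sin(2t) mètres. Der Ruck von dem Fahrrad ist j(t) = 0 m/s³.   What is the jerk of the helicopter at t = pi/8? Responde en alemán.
Um dies zu lösen, müssen wir 2 Ableitungen unserer Gleichung für die Geschwindigkeit v(t) = 28·sin(4·t) nehmen. Durch Ableiten von der Geschwindigkeit erhalten wir die Beschleunigung: a(t) = 112·cos(4·t). Durch Ableiten von der Beschleunigung erhalten wir den Ruck: j(t) = -448·sin(4·t). Wir haben den Ruck j(t) = -448·sin(4·t). Durch Einsetzen von t = pi/8: j(pi/8) = -448.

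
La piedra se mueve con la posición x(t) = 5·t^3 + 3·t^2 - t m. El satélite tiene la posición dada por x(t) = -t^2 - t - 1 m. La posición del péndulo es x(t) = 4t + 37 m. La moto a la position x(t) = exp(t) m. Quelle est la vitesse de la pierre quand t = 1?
En partant de la position x(t) = 5·t^3 + 3·t^2 - t, nous prenons 1 dérivée. En dérivant la position, nous obtenons la vitesse: v(t) = 15·t^2 + 6·t - 1. De l'équation de la vitesse v(t) = 15·t^2 + 6·t - 1, nous substituons t = 1 pour obtenir v = 20.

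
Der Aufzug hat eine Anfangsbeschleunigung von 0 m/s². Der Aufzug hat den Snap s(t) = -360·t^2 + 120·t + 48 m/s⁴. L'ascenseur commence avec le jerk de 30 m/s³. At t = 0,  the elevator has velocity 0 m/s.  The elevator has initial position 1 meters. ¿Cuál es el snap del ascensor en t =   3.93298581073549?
Tenemos el snap s(t) = -360·t^2 + 120·t + 48. Sustituyendo t = 3.93298581073549: s(3.93298581073549) = -5048.65756219255.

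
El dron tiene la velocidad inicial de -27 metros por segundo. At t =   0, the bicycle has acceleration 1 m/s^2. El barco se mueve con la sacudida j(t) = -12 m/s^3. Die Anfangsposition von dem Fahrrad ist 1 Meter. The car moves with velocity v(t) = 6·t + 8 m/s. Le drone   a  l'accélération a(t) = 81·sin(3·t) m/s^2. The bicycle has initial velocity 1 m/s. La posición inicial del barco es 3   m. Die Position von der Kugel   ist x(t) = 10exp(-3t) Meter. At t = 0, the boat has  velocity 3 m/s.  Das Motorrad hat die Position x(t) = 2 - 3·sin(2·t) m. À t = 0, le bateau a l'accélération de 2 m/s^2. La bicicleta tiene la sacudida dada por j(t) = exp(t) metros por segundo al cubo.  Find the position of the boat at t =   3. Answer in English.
Starting from jerk j(t) = -12, we take 3 antiderivatives. The antiderivative of jerk, with a(0) = 2, gives acceleration: a(t) = 2 - 12·t. Taking ∫a(t)dt and applying v(0) = 3, we find v(t) = -6·t^2 + 2·t + 3. Finding the antiderivative of v(t) and using x(0) = 3: x(t) = -2·t^3 + t^2 + 3·t + 3. From the given position equation x(t) = -2·t^3 + t^2 + 3·t + 3, we substitute t = 3 to get x = -33.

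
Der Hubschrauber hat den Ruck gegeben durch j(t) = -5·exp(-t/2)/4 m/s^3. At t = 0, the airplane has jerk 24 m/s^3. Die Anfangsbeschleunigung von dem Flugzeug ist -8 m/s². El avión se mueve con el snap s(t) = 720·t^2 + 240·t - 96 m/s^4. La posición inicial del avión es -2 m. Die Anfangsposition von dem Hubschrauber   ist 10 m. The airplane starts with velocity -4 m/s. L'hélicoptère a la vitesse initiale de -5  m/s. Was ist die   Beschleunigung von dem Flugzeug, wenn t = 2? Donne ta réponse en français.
Pour résoudre ceci, nous devons prendre 2 primitives de notre équation du snap s(t) = 720·t^2 + 240·t - 96. En intégrant le snap et en utilisant la condition initiale j(0) = 24, nous obtenons j(t) = 240·t^3 + 120·t^2 - 96·t + 24. L'intégrale du jerk est l'accélération. En utilisant a(0) = -8, nous obtenons a(t) = 60·t^4 + 40·t^3 - 48·t^2 + 24·t - 8. De l'équation de l'accélération a(t) = 60·t^4 + 40·t^3 - 48·t^2 + 24·t - 8, nous substituons t = 2 pour obtenir a = 1128.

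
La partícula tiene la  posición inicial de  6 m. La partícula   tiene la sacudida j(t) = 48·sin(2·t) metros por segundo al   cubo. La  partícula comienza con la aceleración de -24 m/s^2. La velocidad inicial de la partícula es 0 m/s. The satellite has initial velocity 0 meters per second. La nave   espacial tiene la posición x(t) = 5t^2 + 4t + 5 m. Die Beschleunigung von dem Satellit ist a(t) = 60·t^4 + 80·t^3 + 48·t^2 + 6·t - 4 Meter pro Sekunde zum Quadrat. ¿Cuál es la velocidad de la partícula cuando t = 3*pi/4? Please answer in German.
Wir müssen unsere Gleichung für den Ruck j(t) = 48·sin(2·t) 2-mal integrieren. Die Stammfunktion von dem Ruck, mit a(0) = -24, ergibt die Beschleunigung: a(t) = -24·cos(2·t). Mit ∫a(t)dt und Anwendung von v(0) = 0, finden wir v(t) = -12·sin(2·t). Mit v(t) = -12·sin(2·t) und Einsetzen von t = 3*pi/4, finden wir v = 12.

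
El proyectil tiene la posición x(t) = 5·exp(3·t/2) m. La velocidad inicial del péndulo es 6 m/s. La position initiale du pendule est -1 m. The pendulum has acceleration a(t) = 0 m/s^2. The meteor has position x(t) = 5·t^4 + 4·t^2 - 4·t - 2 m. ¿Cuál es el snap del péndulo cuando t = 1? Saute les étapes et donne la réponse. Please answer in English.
The answer is 0.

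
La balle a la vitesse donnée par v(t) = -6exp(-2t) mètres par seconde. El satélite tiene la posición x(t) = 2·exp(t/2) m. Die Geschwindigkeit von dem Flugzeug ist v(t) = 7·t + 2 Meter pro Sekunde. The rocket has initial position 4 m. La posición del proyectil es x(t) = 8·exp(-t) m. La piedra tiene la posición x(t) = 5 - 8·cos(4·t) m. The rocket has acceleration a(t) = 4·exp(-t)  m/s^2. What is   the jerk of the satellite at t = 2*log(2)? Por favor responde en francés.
En partant de la position x(t) = 2·exp(t/2), nous prenons 3 dérivées. En dérivant la position, nous obtenons la vitesse: v(t) = exp(t/2). En dérivant la vitesse, nous obtenons l'accélération: a(t) = exp(t/2)/2. En dérivant l'accélération, nous obtenons le jerk: j(t) = exp(t/2)/4. De l'équation du jerk j(t) = exp(t/2)/4, nous substituons t = 2*log(2) pour obtenir j = 1/2.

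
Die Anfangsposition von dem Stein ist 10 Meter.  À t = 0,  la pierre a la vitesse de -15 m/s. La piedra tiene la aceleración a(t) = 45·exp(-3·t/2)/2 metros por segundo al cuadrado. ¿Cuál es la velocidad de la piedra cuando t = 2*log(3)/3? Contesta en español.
Debemos encontrar la integral de nuestra ecuación de la aceleración a(t) = 45·exp(-3·t/2)/2 1 vez. La antiderivada de la aceleración, con v(0) = -15, da la velocidad: v(t) = -15·exp(-3·t/2). De la ecuación de la velocidad v(t) = -15·exp(-3·t/2), sustituimos t = 2*log(3)/3 para obtener v = -5.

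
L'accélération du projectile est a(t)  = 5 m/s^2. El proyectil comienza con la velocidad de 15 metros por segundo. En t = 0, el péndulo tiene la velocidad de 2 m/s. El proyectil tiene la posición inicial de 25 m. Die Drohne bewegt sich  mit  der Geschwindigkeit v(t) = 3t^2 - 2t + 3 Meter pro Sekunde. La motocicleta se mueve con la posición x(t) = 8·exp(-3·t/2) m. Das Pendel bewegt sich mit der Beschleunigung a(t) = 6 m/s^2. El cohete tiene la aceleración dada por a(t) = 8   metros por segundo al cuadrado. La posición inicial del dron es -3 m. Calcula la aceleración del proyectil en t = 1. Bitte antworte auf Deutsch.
Aus der Gleichung für die Beschleunigung a(t) = 5, setzen wir t = 1 ein und erhalten a = 5.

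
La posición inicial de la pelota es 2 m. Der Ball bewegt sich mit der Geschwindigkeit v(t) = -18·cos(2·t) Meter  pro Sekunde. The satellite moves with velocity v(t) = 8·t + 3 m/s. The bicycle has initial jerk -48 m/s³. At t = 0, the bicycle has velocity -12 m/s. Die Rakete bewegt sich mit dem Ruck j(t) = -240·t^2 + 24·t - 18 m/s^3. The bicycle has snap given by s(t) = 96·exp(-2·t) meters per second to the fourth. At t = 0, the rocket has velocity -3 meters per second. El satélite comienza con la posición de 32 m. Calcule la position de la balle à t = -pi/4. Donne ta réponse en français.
Nous devons trouver la primitive de notre équation de la vitesse v(t) = -18·cos(2·t) 1 fois. En intégrant la vitesse et en utilisant la condition initiale x(0) = 2, nous obtenons x(t) = 2 - 9·sin(2·t). En utilisant x(t) = 2 - 9·sin(2·t) et en substituant t = -pi/4, nous trouvons x = 11.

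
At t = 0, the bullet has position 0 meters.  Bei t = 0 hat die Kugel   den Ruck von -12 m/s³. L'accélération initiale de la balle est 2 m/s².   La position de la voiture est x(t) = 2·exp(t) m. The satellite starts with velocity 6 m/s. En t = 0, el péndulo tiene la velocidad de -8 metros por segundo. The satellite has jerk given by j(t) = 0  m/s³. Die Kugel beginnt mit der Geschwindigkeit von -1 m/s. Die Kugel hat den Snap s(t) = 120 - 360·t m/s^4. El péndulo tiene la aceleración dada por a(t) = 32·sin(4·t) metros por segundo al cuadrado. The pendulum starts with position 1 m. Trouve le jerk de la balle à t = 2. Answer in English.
To solve this, we need to take 1 antiderivative of our snap equation s(t) = 120 - 360·t. Finding the integral of s(t) and using j(0) = -12: j(t) = -180·t^2 + 120·t - 12. From the given jerk equation j(t) = -180·t^2 + 120·t - 12, we substitute t = 2 to get j = -492.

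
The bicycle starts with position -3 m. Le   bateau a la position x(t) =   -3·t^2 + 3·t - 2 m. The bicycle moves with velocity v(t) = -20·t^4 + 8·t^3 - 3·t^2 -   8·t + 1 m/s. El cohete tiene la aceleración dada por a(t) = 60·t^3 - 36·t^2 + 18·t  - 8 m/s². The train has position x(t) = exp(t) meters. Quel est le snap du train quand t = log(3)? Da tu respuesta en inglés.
We must differentiate our position equation x(t) = exp(t) 4 times. Differentiating position, we get velocity: v(t) = exp(t). Taking d/dt of v(t), we find a(t) = exp(t). Differentiating acceleration, we get jerk: j(t) = exp(t). The derivative of jerk gives snap: s(t) = exp(t). From the given snap equation s(t) = exp(t), we substitute t = log(3) to get s = 3.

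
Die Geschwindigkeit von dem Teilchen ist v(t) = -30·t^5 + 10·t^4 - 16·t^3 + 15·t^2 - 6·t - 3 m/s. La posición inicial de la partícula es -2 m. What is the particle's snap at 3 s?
To solve this, we need to take 3 derivatives of our velocity equation v(t) = -30·t^5 + 10·t^4 - 16·t^3 + 15·t^2 - 6·t - 3. Taking d/dt of v(t), we find a(t) = -150·t^4 + 40·t^3 - 48·t^2 + 30·t - 6. Taking d/dt of a(t), we find j(t) = -600·t^3 + 120·t^2 - 96·t + 30. Differentiating jerk, we get snap: s(t) = -1800·t^2 + 240·t - 96. We have snap s(t) = -1800·t^2 + 240·t - 96. Substituting t = 3: s(3) = -15576.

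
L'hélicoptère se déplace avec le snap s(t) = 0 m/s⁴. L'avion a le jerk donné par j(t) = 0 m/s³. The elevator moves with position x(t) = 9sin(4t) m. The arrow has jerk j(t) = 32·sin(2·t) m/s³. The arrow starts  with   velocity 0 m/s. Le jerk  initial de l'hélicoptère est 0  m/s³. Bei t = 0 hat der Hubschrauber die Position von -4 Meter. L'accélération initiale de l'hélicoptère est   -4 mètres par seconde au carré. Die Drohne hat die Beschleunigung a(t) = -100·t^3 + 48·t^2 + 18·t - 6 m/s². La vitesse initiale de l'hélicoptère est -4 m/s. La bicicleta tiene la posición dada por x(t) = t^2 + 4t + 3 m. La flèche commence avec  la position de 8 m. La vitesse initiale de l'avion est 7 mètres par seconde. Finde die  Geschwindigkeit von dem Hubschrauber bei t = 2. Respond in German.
Um dies zu lösen, müssen wir 3 Stammfunktionen unserer Gleichung für den Snap s(t) = 0 finden. Durch Integration von dem Snap und Verwendung der Anfangsbedingung j(0) = 0, erhalten wir j(t) = 0. Das Integral von dem Ruck ist die Beschleunigung. Mit a(0) = -4 erhalten wir a(t) = -4. Das Integral von der Beschleunigung, mit v(0) = -4, ergibt die Geschwindigkeit: v(t) = -4·t - 4. Aus der Gleichung für die Geschwindigkeit v(t) = -4·t - 4, setzen wir t = 2 ein und erhalten v = -12.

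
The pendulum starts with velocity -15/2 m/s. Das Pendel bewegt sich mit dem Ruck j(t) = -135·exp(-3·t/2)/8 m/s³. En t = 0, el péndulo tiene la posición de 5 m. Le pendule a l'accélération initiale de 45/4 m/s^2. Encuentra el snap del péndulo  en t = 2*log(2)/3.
Partiendo de la sacudida j(t) = -135·exp(-3·t/2)/8, tomamos 1 derivada. Derivando la sacudida, obtenemos el snap: s(t) = 405·exp(-3·t/2)/16. De la ecuación del snap s(t) = 405·exp(-3·t/2)/16, sustituimos t = 2*log(2)/3 para obtener s = 405/32.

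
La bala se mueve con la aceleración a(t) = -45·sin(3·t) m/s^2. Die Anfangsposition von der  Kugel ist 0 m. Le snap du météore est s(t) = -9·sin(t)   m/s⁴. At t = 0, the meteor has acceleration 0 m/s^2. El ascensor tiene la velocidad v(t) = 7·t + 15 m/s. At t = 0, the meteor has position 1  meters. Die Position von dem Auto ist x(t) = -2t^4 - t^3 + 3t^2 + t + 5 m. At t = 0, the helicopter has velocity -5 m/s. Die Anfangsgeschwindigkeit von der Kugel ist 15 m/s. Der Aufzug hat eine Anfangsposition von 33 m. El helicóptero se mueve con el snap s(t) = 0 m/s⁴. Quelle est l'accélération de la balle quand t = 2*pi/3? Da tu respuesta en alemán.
Mit a(t) = -45·sin(3·t) und Einsetzen von t = 2*pi/3, finden wir a = 0.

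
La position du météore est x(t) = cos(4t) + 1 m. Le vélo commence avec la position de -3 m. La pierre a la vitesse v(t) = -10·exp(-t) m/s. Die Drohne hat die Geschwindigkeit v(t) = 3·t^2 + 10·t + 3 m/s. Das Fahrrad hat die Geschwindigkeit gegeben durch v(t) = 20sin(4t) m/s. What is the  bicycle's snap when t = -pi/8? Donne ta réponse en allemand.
Ausgehend von der Geschwindigkeit v(t) = 20·sin(4·t), nehmen wir 3 Ableitungen. Mit d/dt von v(t) finden wir a(t) = 80·cos(4·t). Mit d/dt von a(t) finden wir j(t) = -320·sin(4·t). Durch Ableiten von dem Ruck erhalten wir den Snap: s(t) = -1280·cos(4·t). Aus der Gleichung für den Snap s(t) = -1280·cos(4·t), setzen wir t = -pi/8 ein und erhalten s = 0.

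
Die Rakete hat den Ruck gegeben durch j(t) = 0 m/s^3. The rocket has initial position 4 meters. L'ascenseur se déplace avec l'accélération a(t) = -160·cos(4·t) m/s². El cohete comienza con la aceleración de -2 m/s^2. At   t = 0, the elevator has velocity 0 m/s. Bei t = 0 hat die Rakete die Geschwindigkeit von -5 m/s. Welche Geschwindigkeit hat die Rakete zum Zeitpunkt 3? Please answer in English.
To find the answer, we compute 2 integrals of j(t) = 0. Finding the integral of j(t) and using a(0) = -2: a(t) = -2. The integral of acceleration is velocity. Using v(0) = -5, we get v(t) = -2·t - 5. Using v(t) = -2·t - 5 and substituting t = 3, we find v = -11.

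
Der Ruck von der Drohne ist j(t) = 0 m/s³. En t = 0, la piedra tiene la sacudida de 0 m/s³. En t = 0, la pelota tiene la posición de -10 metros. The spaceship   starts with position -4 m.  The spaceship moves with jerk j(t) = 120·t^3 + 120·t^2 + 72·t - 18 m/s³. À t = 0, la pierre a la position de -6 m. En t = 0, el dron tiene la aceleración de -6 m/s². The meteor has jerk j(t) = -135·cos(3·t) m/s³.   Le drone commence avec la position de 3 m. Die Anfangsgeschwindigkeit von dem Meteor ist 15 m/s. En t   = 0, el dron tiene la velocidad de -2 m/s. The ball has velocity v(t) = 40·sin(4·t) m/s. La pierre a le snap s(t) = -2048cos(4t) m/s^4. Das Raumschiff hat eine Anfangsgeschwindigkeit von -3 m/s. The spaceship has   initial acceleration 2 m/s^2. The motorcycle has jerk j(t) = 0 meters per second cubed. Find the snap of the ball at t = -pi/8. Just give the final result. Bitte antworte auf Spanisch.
En t = -pi/8, s = 0.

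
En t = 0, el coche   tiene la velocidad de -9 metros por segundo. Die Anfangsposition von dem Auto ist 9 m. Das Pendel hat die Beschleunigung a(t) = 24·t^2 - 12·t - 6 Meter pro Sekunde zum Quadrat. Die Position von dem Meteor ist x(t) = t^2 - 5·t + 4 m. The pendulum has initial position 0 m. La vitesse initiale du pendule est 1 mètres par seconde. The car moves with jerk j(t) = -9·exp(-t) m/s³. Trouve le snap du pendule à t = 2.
Nous devons dériver notre équation de l'accélération a(t) = 24·t^2 - 12·t - 6 2 fois. En prenant d/dt de a(t), nous trouvons j(t) = 48·t - 12. En prenant d/dt de j(t), nous trouvons s(t) = 48. Nous avons le snap s(t) = 48. En substituant t = 2: s(2) = 48.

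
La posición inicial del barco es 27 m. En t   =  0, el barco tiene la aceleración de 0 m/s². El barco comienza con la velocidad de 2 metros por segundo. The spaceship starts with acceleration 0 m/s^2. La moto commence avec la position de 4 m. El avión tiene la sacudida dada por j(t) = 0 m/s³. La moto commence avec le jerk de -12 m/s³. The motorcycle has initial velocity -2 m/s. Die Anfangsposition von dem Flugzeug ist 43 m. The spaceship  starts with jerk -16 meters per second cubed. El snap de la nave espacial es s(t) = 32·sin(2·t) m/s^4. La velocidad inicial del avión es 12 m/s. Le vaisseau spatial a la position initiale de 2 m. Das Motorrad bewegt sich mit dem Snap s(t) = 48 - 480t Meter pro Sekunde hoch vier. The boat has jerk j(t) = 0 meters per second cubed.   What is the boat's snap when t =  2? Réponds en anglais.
We must differentiate our jerk equation j(t) = 0 1 time. The derivative of jerk gives snap: s(t) = 0. From the given snap equation s(t) = 0, we substitute t = 2 to get s = 0.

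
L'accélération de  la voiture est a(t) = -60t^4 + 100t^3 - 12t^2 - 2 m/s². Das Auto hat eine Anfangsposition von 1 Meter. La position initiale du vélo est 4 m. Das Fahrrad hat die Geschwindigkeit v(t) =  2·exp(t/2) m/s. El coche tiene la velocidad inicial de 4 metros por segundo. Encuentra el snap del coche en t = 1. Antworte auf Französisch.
Pour résoudre ceci, nous devons prendre 2 dérivées de notre équation de l'accélération a(t) = -60·t^4 + 100·t^3 - 12·t^2 - 2. En dérivant l'accélération, nous obtenons le jerk: j(t) = -240·t^3 + 300·t^2 - 24·t. En dérivant le jerk, nous obtenons le snap: s(t) = -720·t^2 + 600·t - 24. Nous avons le snap s(t) = -720·t^2 + 600·t - 24. En substituant t = 1: s(1) = -144.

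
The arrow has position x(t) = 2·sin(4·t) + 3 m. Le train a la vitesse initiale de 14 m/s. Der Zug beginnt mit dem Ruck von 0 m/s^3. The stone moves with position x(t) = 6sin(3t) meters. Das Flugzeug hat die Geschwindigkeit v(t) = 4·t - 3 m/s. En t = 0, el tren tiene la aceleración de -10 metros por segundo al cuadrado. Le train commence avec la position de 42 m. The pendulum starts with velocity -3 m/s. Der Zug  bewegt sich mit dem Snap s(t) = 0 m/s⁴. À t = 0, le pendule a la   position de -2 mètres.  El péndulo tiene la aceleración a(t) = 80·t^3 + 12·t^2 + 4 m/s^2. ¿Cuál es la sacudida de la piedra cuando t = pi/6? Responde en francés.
Pour résoudre ceci, nous devons prendre 3 dérivées de notre équation de la position x(t) = 6·sin(3·t). En prenant d/dt de x(t), nous trouvons v(t) = 18·cos(3·t). La dérivée de la vitesse donne l'accélération: a(t) = -54·sin(3·t). En prenant d/dt de a(t), nous trouvons j(t) = -162·cos(3·t). En utilisant j(t) = -162·cos(3·t) et en substituant t = pi/6, nous trouvons j = 0.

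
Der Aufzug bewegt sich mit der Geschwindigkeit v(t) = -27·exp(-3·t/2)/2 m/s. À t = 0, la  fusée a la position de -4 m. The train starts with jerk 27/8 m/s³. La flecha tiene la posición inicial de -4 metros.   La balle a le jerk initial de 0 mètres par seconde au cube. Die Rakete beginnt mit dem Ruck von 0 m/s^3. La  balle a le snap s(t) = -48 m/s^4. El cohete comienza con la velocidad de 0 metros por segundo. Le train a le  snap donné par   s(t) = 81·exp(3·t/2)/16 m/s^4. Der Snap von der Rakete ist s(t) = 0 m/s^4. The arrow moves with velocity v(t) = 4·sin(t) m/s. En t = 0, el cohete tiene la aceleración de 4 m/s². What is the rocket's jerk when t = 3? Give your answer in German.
Ausgehend von dem Snap s(t) = 0, nehmen wir 1 Integral. Die Stammfunktion von dem Snap, mit j(0) = 0, ergibt den Ruck: j(t) = 0. Wir haben den Ruck j(t) = 0. Durch Einsetzen von t = 3: j(3) = 0.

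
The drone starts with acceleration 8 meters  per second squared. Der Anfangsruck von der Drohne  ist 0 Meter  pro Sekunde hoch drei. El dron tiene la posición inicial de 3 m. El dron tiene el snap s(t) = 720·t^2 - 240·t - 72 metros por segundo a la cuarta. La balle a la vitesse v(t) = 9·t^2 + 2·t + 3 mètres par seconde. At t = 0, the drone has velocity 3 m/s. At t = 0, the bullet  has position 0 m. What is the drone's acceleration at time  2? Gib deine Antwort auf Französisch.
Nous devons intégrer notre équation du snap s(t) = 720·t^2 - 240·t - 72 2 fois. La primitive du snap est le jerk. En utilisant j(0) = 0, nous obtenons j(t) = 24·t·(10·t^2 - 5·t - 3). En intégrant le jerk et en utilisant la condition initiale a(0) = 8, nous obtenons a(t) = 60·t^4 - 40·t^3 - 36·t^2 + 8. En utilisant a(t) = 60·t^4 - 40·t^3 - 36·t^2 + 8 et en substituant t = 2, nous trouvons a = 504.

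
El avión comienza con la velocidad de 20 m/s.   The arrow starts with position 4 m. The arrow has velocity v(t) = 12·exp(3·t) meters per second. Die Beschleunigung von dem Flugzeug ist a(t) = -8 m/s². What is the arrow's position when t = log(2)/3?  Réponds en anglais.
We must find the integral of our velocity equation v(t) = 12·exp(3·t) 1 time. Taking ∫v(t)dt and applying x(0) = 4, we find x(t) = 4·exp(3·t). From the given position equation x(t) = 4·exp(3·t), we substitute t = log(2)/3 to get x = 8.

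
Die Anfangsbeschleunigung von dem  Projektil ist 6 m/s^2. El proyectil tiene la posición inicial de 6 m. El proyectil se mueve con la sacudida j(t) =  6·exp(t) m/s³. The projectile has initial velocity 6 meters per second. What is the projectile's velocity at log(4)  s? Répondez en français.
En partant du jerk j(t) = 6·exp(t), nous prenons 2 primitives. En prenant ∫j(t)dt et en appliquant a(0) = 6, nous trouvons a(t) = 6·exp(t). La primitive de l'accélération, avec v(0) = 6, donne la vitesse: v(t) = 6·exp(t). En utilisant v(t) = 6·exp(t) et en substituant t = log(4), nous trouvons v = 24.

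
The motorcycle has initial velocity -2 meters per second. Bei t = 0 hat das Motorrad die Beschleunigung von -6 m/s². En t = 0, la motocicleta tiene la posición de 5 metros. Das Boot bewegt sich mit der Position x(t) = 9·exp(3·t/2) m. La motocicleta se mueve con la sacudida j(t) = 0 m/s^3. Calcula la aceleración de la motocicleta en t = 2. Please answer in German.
Um dies zu lösen, müssen wir 1 Integral unserer Gleichung für den Ruck j(t) = 0 finden. Mit ∫j(t)dt und Anwendung von a(0) = -6, finden wir a(t) = -6. Aus der Gleichung für die Beschleunigung a(t) = -6, setzen wir t = 2 ein und erhalten a = -6.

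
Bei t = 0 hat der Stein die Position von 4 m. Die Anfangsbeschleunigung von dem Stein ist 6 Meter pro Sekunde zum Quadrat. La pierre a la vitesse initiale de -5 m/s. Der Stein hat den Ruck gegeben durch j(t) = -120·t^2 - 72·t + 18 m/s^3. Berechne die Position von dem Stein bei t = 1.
Wir müssen das Integral unserer Gleichung für den Ruck j(t) = -120·t^2 - 72·t + 18 3-mal finden. Mit ∫j(t)dt und Anwendung von a(0) = 6, finden wir a(t) = -40·t^3 - 36·t^2 + 18·t + 6. Die Stammfunktion von der Beschleunigung ist die Geschwindigkeit. Mit v(0) = -5 erhalten wir v(t) = -10·t^4 - 12·t^3 + 9·t^2 + 6·t - 5. Das Integral von der Geschwindigkeit ist die Position. Mit x(0) = 4 erhalten wir x(t) = -2·t^5 - 3·t^4 + 3·t^3 + 3·t^2 - 5·t + 4. Aus der Gleichung für die Position x(t) = -2·t^5 - 3·t^4 + 3·t^3 + 3·t^2 - 5·t + 4, setzen wir t = 1 ein und erhalten x = 0.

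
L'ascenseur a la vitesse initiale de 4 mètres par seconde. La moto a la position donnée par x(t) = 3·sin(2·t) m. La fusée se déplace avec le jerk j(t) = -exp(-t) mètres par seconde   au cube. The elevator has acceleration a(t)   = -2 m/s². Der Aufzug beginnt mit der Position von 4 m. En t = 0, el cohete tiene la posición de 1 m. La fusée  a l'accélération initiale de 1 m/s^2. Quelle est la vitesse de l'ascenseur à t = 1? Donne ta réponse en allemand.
Ausgehend von der Beschleunigung a(t) = -2, nehmen wir 1 Integral. Die Stammfunktion von der Beschleunigung, mit v(0) = 4, ergibt die Geschwindigkeit: v(t) = 4 - 2·t. Wir haben die Geschwindigkeit v(t) = 4 - 2·t. Durch Einsetzen von t = 1: v(1) = 2.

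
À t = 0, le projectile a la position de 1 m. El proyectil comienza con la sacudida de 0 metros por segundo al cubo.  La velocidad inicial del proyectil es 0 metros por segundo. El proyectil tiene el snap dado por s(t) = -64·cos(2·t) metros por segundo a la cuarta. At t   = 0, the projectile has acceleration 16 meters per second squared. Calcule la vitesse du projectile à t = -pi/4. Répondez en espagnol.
Partiendo del snap s(t) = -64·cos(2·t), tomamos 3 integrales. La antiderivada del snap es la sacudida. Usando j(0) = 0, obtenemos j(t) = -32·sin(2·t). La integral de la sacudida es la aceleración. Usando a(0) = 16, obtenemos a(t) = 16·cos(2·t). La antiderivada de la aceleración es la velocidad. Usando v(0) = 0, obtenemos v(t) = 8·sin(2·t). De la ecuación de la velocidad v(t) = 8·sin(2·t), sustituimos t = -pi/4 para obtener v = -8.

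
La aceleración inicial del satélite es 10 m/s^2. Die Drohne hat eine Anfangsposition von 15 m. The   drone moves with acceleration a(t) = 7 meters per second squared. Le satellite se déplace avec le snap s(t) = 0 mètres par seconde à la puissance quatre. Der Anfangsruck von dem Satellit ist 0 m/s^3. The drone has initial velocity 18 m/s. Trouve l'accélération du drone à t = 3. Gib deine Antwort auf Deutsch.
Wir haben die Beschleunigung a(t) = 7. Durch Einsetzen von t = 3: a(3) = 7.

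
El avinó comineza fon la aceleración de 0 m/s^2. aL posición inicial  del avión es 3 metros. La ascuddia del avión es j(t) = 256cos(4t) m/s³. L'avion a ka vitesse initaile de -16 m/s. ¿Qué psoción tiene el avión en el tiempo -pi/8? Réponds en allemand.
Wir müssen unsere Gleichung für den Ruck j(t) = 256·cos(4·t) 3-mal integrieren. Das Integral von dem Ruck ist die Beschleunigung. Mit a(0) = 0 erhalten wir a(t) = 64·sin(4·t). Durch Integration von der Beschleunigung und Verwendung der Anfangsbedingung v(0) = -16, erhalten wir v(t) = -16·cos(4·t). Mit ∫v(t)dt und Anwendung von x(0) = 3, finden wir x(t) = 3 - 4·sin(4·t). Wir haben die Position x(t) = 3 - 4·sin(4·t). Durch Einsetzen von t = -pi/8: x(-pi/8) = 7.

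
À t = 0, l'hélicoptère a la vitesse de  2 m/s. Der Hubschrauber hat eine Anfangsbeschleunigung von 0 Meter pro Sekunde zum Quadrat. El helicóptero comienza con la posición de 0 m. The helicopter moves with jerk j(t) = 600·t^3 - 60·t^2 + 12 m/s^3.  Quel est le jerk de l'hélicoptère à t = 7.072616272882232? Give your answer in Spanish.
De la ecuación de la sacudida j(t) = 600·t^3 - 60·t^2 + 12, sustituimos t = 7.072616272882232 para obtener j = 209282.112311234.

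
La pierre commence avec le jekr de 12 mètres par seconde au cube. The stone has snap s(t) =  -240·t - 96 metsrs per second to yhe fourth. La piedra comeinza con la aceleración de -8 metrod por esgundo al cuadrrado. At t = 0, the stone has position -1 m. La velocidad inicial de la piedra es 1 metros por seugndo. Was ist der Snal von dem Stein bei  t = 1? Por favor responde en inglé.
Using s(t) = -240·t - 96 and substituting t = 1, we find s = -336.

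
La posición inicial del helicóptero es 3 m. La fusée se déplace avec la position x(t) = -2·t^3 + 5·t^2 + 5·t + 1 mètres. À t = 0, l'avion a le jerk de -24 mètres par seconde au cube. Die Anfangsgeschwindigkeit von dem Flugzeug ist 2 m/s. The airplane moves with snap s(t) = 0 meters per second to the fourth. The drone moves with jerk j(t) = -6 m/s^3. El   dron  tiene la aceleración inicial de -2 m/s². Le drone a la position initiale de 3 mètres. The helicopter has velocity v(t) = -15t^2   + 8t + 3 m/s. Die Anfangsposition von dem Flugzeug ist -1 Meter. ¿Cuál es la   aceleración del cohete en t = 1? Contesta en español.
Partiendo de la posición x(t) = -2·t^3 + 5·t^2 + 5·t + 1, tomamos 2 derivadas. La derivada de la posición da la velocidad: v(t) = -6·t^2 + 10·t + 5. Derivando la velocidad, obtenemos la aceleración: a(t) = 10 - 12·t. Usando a(t) = 10 - 12·t y sustituyendo t = 1, encontramos a = -2.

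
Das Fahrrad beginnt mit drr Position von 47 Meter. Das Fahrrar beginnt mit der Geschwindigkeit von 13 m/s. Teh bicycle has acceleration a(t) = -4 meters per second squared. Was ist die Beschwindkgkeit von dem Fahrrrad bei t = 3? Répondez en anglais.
Starting from acceleration a(t) = -4, we take 1 antiderivative. Finding the antiderivative of a(t) and using v(0) = 13: v(t) = 13 - 4·t. From the given velocity equation v(t) = 13 - 4·t, we substitute t = 3 to get v = 1.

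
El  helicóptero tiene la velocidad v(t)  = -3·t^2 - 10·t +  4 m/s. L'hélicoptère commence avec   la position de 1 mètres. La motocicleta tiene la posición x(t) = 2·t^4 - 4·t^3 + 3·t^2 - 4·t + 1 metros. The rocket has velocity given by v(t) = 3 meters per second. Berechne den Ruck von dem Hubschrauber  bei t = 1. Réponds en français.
Pour résoudre ceci, nous devons prendre 2 dérivées de notre équation de la vitesse v(t) = -3·t^2 - 10·t + 4. La dérivée de la vitesse donne l'accélération: a(t) = -6·t - 10. La dérivée de l'accélération donne le jerk: j(t) = -6. Nous avons le jerk j(t) = -6. En substituant t = 1: j(1) = -6.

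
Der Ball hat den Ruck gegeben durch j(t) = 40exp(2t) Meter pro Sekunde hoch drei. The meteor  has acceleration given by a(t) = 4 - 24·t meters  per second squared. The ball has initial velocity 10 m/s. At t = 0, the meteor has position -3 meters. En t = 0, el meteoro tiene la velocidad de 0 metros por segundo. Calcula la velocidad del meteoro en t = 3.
Para resolver esto, necesitamos tomar 1 antiderivada de nuestra ecuación de la aceleración a(t) = 4 - 24·t. Tomando ∫a(t)dt y aplicando v(0) = 0, encontramos v(t) = 4·t·(1 - 3·t). Tenemos la velocidad v(t) = 4·t·(1 - 3·t). Sustituyendo t = 3: v(3) = -96.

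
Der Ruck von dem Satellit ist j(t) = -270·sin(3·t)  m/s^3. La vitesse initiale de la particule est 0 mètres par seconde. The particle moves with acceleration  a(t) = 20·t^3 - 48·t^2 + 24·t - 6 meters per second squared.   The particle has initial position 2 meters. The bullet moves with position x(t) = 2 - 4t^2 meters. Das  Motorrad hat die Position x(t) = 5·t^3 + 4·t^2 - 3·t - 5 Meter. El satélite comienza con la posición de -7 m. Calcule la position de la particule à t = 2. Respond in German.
Wir müssen unsere Gleichung für die Beschleunigung a(t) = 20·t^3 - 48·t^2 + 24·t - 6 2-mal integrieren. Mit ∫a(t)dt und Anwendung von v(0) = 0, finden wir v(t) = t·(5·t^3 - 16·t^2 + 12·t - 6). Die Stammfunktion von der Geschwindigkeit, mit x(0) = 2, ergibt die Position: x(t) = t^5 - 4·t^4 + 4·t^3 - 3·t^2 + 2. Aus der Gleichung für die Position x(t) = t^5 - 4·t^4 + 4·t^3 - 3·t^2 + 2, setzen wir t = 2 ein und erhalten x = -10.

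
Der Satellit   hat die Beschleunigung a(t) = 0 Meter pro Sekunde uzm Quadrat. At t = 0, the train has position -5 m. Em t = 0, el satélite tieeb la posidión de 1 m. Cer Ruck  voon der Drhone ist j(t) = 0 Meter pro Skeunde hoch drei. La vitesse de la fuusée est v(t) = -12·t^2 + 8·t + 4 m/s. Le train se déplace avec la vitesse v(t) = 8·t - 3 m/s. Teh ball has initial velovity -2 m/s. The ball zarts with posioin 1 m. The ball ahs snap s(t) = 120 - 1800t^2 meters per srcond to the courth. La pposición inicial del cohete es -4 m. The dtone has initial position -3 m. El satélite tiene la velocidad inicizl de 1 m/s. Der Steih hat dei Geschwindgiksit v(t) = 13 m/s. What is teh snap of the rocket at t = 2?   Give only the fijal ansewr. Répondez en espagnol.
El snap en t = 2 es s = 0.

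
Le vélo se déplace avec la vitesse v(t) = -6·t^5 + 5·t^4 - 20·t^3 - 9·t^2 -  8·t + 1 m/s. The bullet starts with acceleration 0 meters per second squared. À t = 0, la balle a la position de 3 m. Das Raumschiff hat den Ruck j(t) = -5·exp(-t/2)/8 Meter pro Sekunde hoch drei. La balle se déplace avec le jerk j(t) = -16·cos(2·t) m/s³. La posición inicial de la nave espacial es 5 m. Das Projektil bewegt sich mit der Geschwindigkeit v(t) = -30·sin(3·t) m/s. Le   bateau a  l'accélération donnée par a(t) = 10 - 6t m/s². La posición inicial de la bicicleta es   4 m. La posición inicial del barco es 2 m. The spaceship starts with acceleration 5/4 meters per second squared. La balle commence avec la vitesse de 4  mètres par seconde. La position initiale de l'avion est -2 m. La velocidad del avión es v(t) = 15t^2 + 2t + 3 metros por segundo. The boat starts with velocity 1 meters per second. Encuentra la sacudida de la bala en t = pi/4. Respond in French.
Nous avons le jerk j(t) = -16·cos(2·t). En substituant t = pi/4: j(pi/4) = 0.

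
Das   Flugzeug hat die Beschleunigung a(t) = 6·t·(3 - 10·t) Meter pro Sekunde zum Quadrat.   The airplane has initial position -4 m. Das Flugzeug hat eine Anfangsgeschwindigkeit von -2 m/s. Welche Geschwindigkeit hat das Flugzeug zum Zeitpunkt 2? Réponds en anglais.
We must find the integral of our acceleration equation a(t) = 6·t·(3 - 10·t) 1 time. Finding the integral of a(t) and using v(0) = -2: v(t) = -20·t^3 + 9·t^2 - 2. Using v(t) = -20·t^3 + 9·t^2 - 2 and substituting t = 2, we find v = -126.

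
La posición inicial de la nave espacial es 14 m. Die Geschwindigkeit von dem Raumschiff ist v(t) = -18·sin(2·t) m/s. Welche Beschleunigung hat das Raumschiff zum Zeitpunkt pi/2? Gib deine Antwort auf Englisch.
To solve this, we need to take 1 derivative of our velocity equation v(t) = -18·sin(2·t). Differentiating velocity, we get acceleration: a(t) = -36·cos(2·t). From the given acceleration equation a(t) = -36·cos(2·t), we substitute t = pi/2 to get a = 36.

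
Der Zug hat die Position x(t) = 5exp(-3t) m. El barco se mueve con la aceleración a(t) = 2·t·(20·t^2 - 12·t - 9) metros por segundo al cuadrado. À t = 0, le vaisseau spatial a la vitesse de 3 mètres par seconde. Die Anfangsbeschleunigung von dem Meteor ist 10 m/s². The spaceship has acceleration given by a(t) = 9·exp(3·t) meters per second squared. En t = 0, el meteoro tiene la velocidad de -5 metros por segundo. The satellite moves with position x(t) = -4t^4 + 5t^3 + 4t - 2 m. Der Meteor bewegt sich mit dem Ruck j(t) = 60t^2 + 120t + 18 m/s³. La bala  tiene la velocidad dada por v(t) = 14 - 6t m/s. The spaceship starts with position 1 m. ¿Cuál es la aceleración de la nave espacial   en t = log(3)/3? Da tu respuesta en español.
De la ecuación de la aceleración a(t) = 9·exp(3·t), sustituimos t = log(3)/3 para obtener a = 27.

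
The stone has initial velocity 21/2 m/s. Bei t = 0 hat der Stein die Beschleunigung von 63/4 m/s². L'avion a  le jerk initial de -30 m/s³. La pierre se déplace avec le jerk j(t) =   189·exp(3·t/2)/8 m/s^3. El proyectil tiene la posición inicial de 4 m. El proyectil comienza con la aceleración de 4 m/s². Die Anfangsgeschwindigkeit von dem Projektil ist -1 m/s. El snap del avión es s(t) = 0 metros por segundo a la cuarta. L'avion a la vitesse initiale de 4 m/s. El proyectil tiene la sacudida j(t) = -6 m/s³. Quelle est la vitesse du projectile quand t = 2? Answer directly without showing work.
La vitesse à t = 2 est v = -5.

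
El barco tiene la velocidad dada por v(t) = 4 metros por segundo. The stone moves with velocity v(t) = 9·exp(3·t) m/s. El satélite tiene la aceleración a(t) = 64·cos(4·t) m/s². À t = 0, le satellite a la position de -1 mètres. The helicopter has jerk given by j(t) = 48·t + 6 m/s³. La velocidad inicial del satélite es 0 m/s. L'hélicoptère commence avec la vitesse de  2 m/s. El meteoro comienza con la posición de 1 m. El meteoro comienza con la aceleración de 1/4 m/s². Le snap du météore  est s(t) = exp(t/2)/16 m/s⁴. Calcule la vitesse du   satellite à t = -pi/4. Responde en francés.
Nous devons trouver l'intégrale de notre équation de l'accélération a(t) = 64·cos(4·t) 1 fois. En intégrant l'accélération et en utilisant la condition initiale v(0) = 0, nous obtenons v(t) = 16·sin(4·t). Nous avons la vitesse v(t) = 16·sin(4·t). En substituant t = -pi/4: v(-pi/4) = 0.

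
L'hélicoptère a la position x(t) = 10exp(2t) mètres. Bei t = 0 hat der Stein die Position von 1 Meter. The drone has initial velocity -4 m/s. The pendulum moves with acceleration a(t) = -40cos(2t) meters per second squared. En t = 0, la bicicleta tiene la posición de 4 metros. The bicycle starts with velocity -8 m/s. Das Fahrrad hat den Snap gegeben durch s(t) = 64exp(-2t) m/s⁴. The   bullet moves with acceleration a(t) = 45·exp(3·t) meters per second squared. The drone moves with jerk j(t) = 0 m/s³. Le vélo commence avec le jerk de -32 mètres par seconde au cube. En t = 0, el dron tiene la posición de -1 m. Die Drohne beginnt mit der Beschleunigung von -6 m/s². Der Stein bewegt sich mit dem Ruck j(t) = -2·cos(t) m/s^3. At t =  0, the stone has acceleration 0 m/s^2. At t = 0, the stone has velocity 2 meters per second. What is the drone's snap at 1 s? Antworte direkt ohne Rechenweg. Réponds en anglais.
At t = 1, s = 0.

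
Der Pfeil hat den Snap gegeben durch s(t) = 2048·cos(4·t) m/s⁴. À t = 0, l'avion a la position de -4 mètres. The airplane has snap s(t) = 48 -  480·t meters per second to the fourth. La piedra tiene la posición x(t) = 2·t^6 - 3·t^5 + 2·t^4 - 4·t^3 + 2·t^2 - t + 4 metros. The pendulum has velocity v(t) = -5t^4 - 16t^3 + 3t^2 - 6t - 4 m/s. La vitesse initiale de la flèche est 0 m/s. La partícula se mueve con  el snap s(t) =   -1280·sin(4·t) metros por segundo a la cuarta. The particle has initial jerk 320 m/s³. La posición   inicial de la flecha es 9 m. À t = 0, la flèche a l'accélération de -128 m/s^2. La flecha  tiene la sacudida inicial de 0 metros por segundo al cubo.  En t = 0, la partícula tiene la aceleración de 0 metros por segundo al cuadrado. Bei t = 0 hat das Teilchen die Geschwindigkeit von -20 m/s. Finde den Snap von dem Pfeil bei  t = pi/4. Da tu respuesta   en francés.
En utilisant s(t) = 2048·cos(4·t) et en substituant t = pi/4, nous trouvons s = -2048.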